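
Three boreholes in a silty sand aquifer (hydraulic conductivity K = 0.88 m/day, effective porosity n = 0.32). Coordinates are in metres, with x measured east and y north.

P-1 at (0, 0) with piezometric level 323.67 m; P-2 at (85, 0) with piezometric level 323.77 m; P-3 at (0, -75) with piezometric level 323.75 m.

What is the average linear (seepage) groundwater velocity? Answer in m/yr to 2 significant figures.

∂h/∂x = (323.77 − 323.67) / (85 − 0) = +0.001176
∂h/∂y = (323.75 − 323.67) / (-75 − 0) = -0.001067
|∇h| = √(0.001176² + -0.001067²) = 0.001588
Seepage velocity v = K·i/n = 0.88 × 0.001588 / 0.32 = 0.004367 m/day = 1.595 m/yr.

1.6 m/yr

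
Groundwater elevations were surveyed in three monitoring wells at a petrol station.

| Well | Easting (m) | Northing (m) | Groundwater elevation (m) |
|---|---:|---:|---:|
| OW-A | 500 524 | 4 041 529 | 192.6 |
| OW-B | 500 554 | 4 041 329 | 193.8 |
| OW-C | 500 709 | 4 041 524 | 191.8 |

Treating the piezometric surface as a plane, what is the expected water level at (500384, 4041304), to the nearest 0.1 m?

Three-point gradient (reference OW-A): Δ to OW-B = (30, -200, +1.2), Δ to OW-C = (185, -5, -0.8).
∂h/∂x = -0.004505, ∂h/∂y = -0.006676 (det = 36850).
h(500384, 4041304) = 192.6 + (-0.004505)·(-140) + (-0.006676)·(-225) = 192.6 +0.631 +1.502 = 194.733 m.

194.7 m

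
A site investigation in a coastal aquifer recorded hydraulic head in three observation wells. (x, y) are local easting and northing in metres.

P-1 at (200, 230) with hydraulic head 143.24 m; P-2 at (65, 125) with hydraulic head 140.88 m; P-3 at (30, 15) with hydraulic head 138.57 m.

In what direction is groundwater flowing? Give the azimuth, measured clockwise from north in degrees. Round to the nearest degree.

184°

With h = a·x + b·y + c and P-1 as origin, the differences give:
  (-135)·a + (-105)·b = -2.36
  (-170)·a + (-215)·b = -4.67
Eliminate b (×(-215) and ×(-105), subtract): 11175·a = 17.050 → a = ∂h/∂x = +0.001526
Back-substitute: b = ∂h/∂y = +0.02051.
Flow direction (−∇h) has components (-0.001526 E, -0.02051 N).
Azimuth = atan2(E, N) = atan2(-0.001526, -0.02051) = 184.3° ≈ 184°.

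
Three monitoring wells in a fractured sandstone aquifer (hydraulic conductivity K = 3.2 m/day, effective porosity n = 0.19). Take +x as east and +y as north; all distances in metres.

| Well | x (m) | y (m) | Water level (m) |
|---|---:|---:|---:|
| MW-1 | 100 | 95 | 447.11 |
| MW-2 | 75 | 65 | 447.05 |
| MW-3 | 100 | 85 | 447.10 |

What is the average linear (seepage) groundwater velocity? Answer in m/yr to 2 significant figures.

9.6 m/yr

Taking MW-1 as reference: MW-2−MW-1 = (-25, -30, -0.06); MW-3−MW-1 = (0, -10, -0.01).
Determinant of the coordinate differences = (-25)·(-10) − 0·(-30) = 250.
∂h/∂x = [(-0.06)·(-10) − (-0.01)·(-30)] / 250 = +0.001200
∂h/∂y = [(-25)·(-0.01) − 0·(-0.06)] / 250 = +0.0010000
|∇h| = √(0.001200² + 0.0010000²) = 0.001562
Seepage velocity v = K·i/n = 3.2 × 0.001562 / 0.19 = 0.02631 m/day = 9.61 m/yr.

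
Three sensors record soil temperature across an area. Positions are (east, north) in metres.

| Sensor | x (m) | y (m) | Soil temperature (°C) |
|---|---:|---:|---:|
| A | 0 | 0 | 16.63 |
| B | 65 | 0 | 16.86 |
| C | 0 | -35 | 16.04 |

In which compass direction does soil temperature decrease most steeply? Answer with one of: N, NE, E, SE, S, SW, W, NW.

S

∂T/∂x = (16.86 − 16.63) / (65 − 0) = +0.003538
∂T/∂y = (16.04 − 16.63) / (-35 − 0) = +0.01686
Steepest decrease is along −∇f = (-0.003538 E, -0.01686 N) → south.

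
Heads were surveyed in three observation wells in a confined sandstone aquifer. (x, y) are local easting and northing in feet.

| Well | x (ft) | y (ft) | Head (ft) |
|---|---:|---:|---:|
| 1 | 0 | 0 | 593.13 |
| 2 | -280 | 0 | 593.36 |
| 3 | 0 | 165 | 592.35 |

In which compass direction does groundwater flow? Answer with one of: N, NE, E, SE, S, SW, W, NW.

∂h/∂x = (593.36 − 593.13) / (-280 − 0) = -0.0008214
∂h/∂y = (592.35 − 593.13) / (165 − 0) = -0.004727
Flow = −∇h = (+0.0008214 east, +0.004727 north), which points north.

N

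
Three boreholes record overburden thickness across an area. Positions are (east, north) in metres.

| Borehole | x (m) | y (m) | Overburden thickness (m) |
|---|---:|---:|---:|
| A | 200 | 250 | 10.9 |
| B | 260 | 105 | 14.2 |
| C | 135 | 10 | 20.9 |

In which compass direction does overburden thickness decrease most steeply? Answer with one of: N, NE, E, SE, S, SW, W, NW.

NE

With d = a·x + b·y + c and A as origin, the differences give:
  60·a + (-145)·b = +3.3
  (-65)·a + (-240)·b = +10.0
Eliminate b (×(-240) and ×(-145), subtract): -23825·a = 658.00 → a = ∂d/∂x = -0.02762
Back-substitute: b = ∂d/∂y = -0.03419.
Steepest decrease is along −∇f = (+0.02762 E, +0.03419 N) → northeast.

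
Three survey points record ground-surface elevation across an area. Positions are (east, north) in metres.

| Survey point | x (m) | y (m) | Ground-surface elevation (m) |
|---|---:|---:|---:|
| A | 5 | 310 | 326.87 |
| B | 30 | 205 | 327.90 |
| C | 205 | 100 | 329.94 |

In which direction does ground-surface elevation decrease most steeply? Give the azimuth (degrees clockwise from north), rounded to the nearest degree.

Differences from A: to B (Δx, Δy, Δh) = (25, -105, +1.03); to C = (200, -210, +3.07).
Determinant of the coordinate differences = 25·(-210) − 200·(-105) = 15750.
∂z/∂x = [(+1.03)·(-210) − (+3.07)·(-105)] / 15750 = +0.006733
∂z/∂y = [25·(+3.07) − 200·(+1.03)] / 15750 = -0.008206
Steepest decrease is along −∇f: components (-0.006733 E, +0.008206 N).
Azimuth = atan2(-0.006733, +0.008206) = 320.6° ≈ 321°.

321°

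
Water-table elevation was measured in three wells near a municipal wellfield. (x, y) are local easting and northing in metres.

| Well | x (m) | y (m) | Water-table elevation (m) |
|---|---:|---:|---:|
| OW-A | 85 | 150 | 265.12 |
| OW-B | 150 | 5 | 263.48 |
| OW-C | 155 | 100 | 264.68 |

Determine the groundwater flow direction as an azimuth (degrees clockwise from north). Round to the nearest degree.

With h = a·x + b·y + c and OW-A as origin, the differences give:
  65·a + (-145)·b = -1.64
  70·a + (-50)·b = -0.44
Eliminate b (×(-50) and ×(-145), subtract): 6900·a = 18.200 → a = ∂h/∂x = +0.002638
Back-substitute: b = ∂h/∂y = +0.01249.
Flow direction (−∇h) has components (-0.002638 E, -0.01249 N).
Azimuth = atan2(E, N) = atan2(-0.002638, -0.01249) = 191.9° ≈ 192°.

192°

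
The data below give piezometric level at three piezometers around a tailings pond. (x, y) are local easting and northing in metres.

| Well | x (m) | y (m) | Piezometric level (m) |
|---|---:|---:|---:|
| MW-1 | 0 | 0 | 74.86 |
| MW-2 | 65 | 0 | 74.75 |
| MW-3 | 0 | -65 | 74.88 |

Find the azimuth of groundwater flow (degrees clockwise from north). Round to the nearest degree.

080°

∂h/∂x = (74.75 − 74.86) / (65 − 0) = -0.001692
∂h/∂y = (74.88 − 74.86) / (-65 − 0) = -0.0003077
Flow direction (−∇h) has components (+0.001692 E, +0.0003077 N).
Azimuth = atan2(E, N) = atan2(+0.001692, +0.0003077) = 79.7° ≈ 080°.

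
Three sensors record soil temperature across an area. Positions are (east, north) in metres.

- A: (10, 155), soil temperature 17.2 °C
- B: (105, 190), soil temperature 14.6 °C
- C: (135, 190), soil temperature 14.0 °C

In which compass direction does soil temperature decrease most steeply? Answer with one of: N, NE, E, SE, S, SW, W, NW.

NE

Three-point gradient (reference A): Δ to B = (95, 35, -2.6), Δ to C = (125, 35, -3.2).
∂T/∂x = -0.02000, ∂T/∂y = -0.02000 (det = -1050).
Steepest decrease is along −∇f = (+0.02000 E, +0.02000 N) → northeast.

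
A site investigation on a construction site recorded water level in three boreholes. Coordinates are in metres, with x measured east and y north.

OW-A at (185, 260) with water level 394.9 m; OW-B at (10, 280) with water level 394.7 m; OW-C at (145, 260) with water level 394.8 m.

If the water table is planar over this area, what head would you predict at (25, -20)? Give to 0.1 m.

391.2 m

Taking OW-A as reference: OW-B−OW-A = (-175, 20, -0.2); OW-C−OW-A = (-40, 0, -0.1).
Determinant of the coordinate differences = (-175)·0 − (-40)·20 = 800.
∂h/∂x = [(-0.2)·0 − (-0.1)·20] / 800 = +0.002500
∂h/∂y = [(-175)·(-0.1) − (-40)·(-0.2)] / 800 = +0.01187
h(25, -20) = 394.9 + (+0.002500)·(-160) + (+0.01187)·(-280) = 394.9 -0.400 -3.325 = 391.175 m.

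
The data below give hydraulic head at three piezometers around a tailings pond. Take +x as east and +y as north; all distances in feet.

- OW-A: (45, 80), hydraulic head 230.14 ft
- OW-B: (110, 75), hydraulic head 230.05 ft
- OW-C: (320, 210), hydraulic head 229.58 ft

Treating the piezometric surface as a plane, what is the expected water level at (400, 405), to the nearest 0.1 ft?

229.2 ft

Differences from OW-A: to OW-B (Δx, Δy, Δh) = (65, -5, -0.09); to OW-C = (275, 130, -0.56).
Determinant of the coordinate differences = 65·130 − 275·(-5) = 9825.
∂h/∂x = [(-0.09)·130 − (-0.56)·(-5)] / 9825 = -0.001476
∂h/∂y = [65·(-0.56) − 275·(-0.09)] / 9825 = -0.001186
h(400, 405) = 230.14 + (-0.001476)·(355) + (-0.001186)·(325) = 230.14 -0.524 -0.385 = 229.231 ft.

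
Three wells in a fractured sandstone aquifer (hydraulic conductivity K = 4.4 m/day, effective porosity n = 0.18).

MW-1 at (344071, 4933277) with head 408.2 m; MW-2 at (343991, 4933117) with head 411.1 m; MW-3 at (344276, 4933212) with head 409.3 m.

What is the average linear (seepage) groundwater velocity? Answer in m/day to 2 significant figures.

0.44 m/day

With h = a·x + b·y + c and MW-1 as origin, the differences give:
  (-80)·a + (-160)·b = +2.9
  205·a + (-65)·b = +1.1
Eliminate b (×(-65) and ×(-160), subtract): 38000·a = -12.50 → a = ∂h/∂x = -0.0003289
Back-substitute: b = ∂h/∂y = -0.01796.
|∇h| = √(-0.0003289² + -0.01796²) = 0.01796
Seepage velocity v = K·i/n = 4.4 × 0.01796 / 0.18 = 0.439 m/day.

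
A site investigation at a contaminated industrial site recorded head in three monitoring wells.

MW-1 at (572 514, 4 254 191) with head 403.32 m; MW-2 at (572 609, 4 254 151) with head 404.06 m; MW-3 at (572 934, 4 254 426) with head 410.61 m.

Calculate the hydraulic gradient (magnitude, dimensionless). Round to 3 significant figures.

Differences from MW-1: to MW-2 (Δx, Δy, Δh) = (95, -40, +0.74); to MW-3 = (420, 235, +7.29).
Solve a·Δx + b·Δy = Δh: det = 95·235 − 420·(-40) = 39125.
∂h/∂x = [(+0.74)·235 − (+7.29)·(-40)] / 39125 = +0.01190
∂h/∂y = [95·(+7.29) − 420·(+0.74)] / 39125 = +0.009757
|∇h| = √(0.01190² + 0.009757²) = 0.01539

0.0154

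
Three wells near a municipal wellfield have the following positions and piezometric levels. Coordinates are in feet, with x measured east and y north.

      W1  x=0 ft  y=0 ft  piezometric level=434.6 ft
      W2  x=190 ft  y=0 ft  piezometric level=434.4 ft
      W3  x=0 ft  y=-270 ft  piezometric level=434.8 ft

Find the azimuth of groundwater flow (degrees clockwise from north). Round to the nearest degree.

055°

∂h/∂x = (434.4 − 434.6) / (190 − 0) = -0.001053
∂h/∂y = (434.8 − 434.6) / (-270 − 0) = -0.0007407
Flow direction (−∇h) has components (+0.001053 E, +0.0007407 N).
Azimuth = atan2(E, N) = atan2(+0.001053, +0.0007407) = 54.9° ≈ 055°.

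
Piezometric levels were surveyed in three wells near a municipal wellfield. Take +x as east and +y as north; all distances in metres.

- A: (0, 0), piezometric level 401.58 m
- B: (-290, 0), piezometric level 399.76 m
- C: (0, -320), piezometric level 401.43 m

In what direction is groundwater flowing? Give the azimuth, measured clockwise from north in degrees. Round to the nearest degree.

∂h/∂x = (399.76 − 401.58) / (-290 − 0) = +0.006276
∂h/∂y = (401.43 − 401.58) / (-320 − 0) = +0.0004687
Flow direction (−∇h) has components (-0.006276 E, -0.0004687 N).
Azimuth = atan2(E, N) = atan2(-0.006276, -0.0004687) = 265.7° ≈ 266°.

266°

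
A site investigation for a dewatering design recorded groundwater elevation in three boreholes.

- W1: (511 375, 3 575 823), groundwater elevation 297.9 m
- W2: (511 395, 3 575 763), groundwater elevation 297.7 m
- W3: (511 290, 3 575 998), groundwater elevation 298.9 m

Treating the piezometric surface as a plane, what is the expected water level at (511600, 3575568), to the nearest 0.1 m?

Taking W1 as reference: W2−W1 = (20, -60, -0.2); W3−W1 = (-85, 175, +1.0).
Solve a·Δx + b·Δy = Δh: det = 20·175 − (-85)·(-60) = -1600.
∂h/∂x = [(-0.2)·175 − (+1.0)·(-60)] / -1600 = -0.01563
∂h/∂y = [20·(+1.0) − (-85)·(-0.2)] / -1600 = -0.001875
h(511600, 3575568) = 297.9 + (-0.01563)·(225) + (-0.001875)·(-255) = 297.9 -3.516 +0.478 = 294.862 m.

294.9 m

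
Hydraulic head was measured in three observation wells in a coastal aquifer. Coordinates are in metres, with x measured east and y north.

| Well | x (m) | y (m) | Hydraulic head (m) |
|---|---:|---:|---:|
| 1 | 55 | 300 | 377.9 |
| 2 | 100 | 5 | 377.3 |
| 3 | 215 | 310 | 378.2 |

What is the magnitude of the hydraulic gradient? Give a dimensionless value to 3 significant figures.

0.00288

Differences from 1: to 2 (Δx, Δy, Δh) = (45, -295, -0.6); to 3 = (160, 10, +0.3).
Solve a·Δx + b·Δy = Δh: det = 45·10 − 160·(-295) = 47650.
∂h/∂x = [(-0.6)·10 − (+0.3)·(-295)] / 47650 = +0.001731
∂h/∂y = [45·(+0.3) − 160·(-0.6)] / 47650 = +0.002298
|∇h| = √(0.001731² + 0.002298²) = 0.002877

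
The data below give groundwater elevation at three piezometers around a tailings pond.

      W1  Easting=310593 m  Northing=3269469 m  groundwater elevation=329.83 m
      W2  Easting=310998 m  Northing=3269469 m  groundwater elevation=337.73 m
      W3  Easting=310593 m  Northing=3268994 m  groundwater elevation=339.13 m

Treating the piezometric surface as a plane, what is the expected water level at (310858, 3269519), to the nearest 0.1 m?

334.0 m

∂h/∂x = (337.73 − 329.83) / (310998 − 310593) = +0.01951
∂h/∂y = (339.13 − 329.83) / (3268994 − 3269469) = -0.01958
h(310858, 3269519) = 329.83 + (+0.01951)·(265) + (-0.01958)·(50) = 329.83 +5.169 -0.979 = 334.020 m.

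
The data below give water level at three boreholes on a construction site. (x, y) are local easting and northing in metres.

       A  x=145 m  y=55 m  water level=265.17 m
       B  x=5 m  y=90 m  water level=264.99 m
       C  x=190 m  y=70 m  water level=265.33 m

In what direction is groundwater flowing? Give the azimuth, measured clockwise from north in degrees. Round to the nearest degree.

Three-point gradient (reference A): Δ to B = (-140, 35, -0.18), Δ to C = (45, 15, +0.16).
∂h/∂x = +0.002259, ∂h/∂y = +0.003891 (det = -3675).
Flow direction (−∇h) has components (-0.002259 E, -0.003891 N).
Azimuth = atan2(E, N) = atan2(-0.002259, -0.003891) = 210.1° ≈ 210°.

210°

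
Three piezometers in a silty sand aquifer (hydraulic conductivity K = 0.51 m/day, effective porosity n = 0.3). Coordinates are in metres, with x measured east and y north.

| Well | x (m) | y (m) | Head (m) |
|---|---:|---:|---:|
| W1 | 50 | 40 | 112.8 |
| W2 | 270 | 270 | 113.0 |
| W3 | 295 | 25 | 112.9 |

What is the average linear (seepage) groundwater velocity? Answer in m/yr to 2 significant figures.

Differences from W1: to W2 (Δx, Δy, Δh) = (220, 230, +0.2); to W3 = (245, -15, +0.1).
Determinant of the coordinate differences = 220·(-15) − 245·230 = -59650.
∂h/∂x = [(+0.2)·(-15) − (+0.1)·230] / -59650 = +0.0004359
∂h/∂y = [220·(+0.1) − 245·(+0.2)] / -59650 = +0.0004526
|∇h| = √(0.0004359² + 0.0004526²) = 0.0006284
Seepage velocity v = K·i/n = 0.51 × 0.0006284 / 0.3 = 0.001068 m/day = 0.3901 m/yr.

0.39 m/yr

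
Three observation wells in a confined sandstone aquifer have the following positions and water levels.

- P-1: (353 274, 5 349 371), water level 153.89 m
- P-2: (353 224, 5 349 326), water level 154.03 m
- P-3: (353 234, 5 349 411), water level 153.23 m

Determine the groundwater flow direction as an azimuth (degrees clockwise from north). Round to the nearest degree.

With h = a·x + b·y + c and P-1 as origin, the differences give:
  (-50)·a + (-45)·b = +0.14
  (-40)·a + 40·b = -0.66
Eliminate b (×40 and ×(-45), subtract): -3800·a = -24.100 → a = ∂h/∂x = +0.006342
Back-substitute: b = ∂h/∂y = -0.01016.
Flow direction (−∇h) has components (-0.006342 E, +0.01016 N).
Azimuth = atan2(E, N) = atan2(-0.006342, +0.01016) = 328.0° ≈ 328°.

328°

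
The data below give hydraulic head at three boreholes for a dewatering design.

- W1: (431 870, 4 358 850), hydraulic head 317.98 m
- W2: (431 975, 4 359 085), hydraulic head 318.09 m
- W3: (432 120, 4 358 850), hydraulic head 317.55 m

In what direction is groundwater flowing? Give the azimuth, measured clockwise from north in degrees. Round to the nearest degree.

126°

Taking W1 as reference: W2−W1 = (105, 235, +0.11); W3−W1 = (250, 0, -0.43).
Determinant of the coordinate differences = 105·0 − 250·235 = -58750.
∂h/∂x = [(+0.11)·0 − (-0.43)·235] / -58750 = -0.001720
∂h/∂y = [105·(-0.43) − 250·(+0.11)] / -58750 = +0.001237
Flow direction (−∇h) has components (+0.001720 E, -0.001237 N).
Azimuth = atan2(E, N) = atan2(+0.001720, -0.001237) = 125.7° ≈ 126°.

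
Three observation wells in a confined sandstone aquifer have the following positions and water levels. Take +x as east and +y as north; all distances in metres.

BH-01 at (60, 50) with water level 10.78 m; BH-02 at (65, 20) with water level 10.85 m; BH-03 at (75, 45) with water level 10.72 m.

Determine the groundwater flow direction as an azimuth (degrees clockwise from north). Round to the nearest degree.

058°

Three-point gradient (reference BH-01): Δ to BH-02 = (5, -30, +0.07), Δ to BH-03 = (15, -5, -0.06).
∂h/∂x = -0.005059, ∂h/∂y = -0.003176 (det = 425).
Flow direction (−∇h) has components (+0.005059 E, +0.003176 N).
Azimuth = atan2(E, N) = atan2(+0.005059, +0.003176) = 57.9° ≈ 058°.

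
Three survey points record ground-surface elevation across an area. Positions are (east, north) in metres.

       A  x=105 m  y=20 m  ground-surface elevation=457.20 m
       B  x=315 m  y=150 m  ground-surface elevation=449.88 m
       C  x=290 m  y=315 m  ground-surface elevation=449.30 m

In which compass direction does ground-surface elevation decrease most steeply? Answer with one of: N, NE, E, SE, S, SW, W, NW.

E

Taking A as reference: B−A = (210, 130, -7.32); C−A = (185, 295, -7.90).
Determinant of the coordinate differences = 210·295 − 185·130 = 37900.
∂z/∂x = [(-7.32)·295 − (-7.90)·130] / 37900 = -0.02988
∂z/∂y = [210·(-7.90) − 185·(-7.32)] / 37900 = -0.008042
Steepest decrease is along −∇f = (+0.02988 E, +0.008042 N) → east.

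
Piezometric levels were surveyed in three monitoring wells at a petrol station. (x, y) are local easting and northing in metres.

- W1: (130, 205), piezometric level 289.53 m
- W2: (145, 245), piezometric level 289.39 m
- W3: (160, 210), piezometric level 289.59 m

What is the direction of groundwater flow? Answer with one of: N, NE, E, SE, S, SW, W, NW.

With h = a·x + b·y + c and W1 as origin, the differences give:
  15·a + 40·b = -0.14
  30·a + 5·b = +0.06
Eliminate b (×5 and ×40, subtract): -1125·a = -3.100 → a = ∂h/∂x = +0.002756
Back-substitute: b = ∂h/∂y = -0.004533.
Flow = −∇h = (-0.002756 east, +0.004533 north), which points northwest.

NW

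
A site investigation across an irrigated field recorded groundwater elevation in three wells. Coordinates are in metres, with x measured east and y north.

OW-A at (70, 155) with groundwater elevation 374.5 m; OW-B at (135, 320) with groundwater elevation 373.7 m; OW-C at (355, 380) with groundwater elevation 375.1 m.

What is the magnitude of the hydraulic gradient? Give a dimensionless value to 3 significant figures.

Taking OW-A as reference: OW-B−OW-A = (65, 165, -0.8); OW-C−OW-A = (285, 225, +0.6).
Solve a·Δx + b·Δy = Δh: det = 65·225 − 285·165 = -32400.
∂h/∂x = [(-0.8)·225 − (+0.6)·165] / -32400 = +0.008611
∂h/∂y = [65·(+0.6) − 285·(-0.8)] / -32400 = -0.008241
|∇h| = √(0.008611² + -0.008241²) = 0.01192

0.0119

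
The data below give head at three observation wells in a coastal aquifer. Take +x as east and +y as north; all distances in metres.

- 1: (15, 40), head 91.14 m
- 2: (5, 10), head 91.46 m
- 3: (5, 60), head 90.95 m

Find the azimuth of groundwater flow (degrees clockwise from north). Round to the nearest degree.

008°

With h = a·x + b·y + c and 1 as origin, the differences give:
  (-10)·a + (-30)·b = +0.32
  (-10)·a + 20·b = -0.19
Eliminate b (×20 and ×(-30), subtract): -500·a = 0.700 → a = ∂h/∂x = -0.001400
Back-substitute: b = ∂h/∂y = -0.01020.
Flow direction (−∇h) has components (+0.001400 E, +0.01020 N).
Azimuth = atan2(E, N) = atan2(+0.001400, +0.01020) = 7.8° ≈ 008°.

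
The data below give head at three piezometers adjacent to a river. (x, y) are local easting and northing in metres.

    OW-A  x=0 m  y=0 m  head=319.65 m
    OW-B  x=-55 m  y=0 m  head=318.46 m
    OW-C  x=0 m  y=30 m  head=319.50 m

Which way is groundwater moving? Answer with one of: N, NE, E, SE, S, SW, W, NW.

∂h/∂x = (318.46 − 319.65) / (-55 − 0) = +0.02164
∂h/∂y = (319.50 − 319.65) / (30 − 0) = -0.005000
Flow = −∇h = (-0.02164 east, +0.005000 north), which points west.

W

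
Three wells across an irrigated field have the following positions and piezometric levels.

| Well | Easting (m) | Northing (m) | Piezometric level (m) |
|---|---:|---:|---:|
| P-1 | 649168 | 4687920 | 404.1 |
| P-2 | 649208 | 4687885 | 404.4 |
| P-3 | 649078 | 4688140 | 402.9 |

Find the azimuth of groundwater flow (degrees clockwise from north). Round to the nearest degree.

With h = a·x + b·y + c and P-1 as origin, the differences give:
  40·a + (-35)·b = +0.3
  (-90)·a + 220·b = -1.2
Eliminate b (×220 and ×(-35), subtract): 5650·a = 24.00 → a = ∂h/∂x = +0.004248
Back-substitute: b = ∂h/∂y = -0.003717.
Flow direction (−∇h) has components (-0.004248 E, +0.003717 N).
Azimuth = atan2(E, N) = atan2(-0.004248, +0.003717) = 311.2° ≈ 311°.

311°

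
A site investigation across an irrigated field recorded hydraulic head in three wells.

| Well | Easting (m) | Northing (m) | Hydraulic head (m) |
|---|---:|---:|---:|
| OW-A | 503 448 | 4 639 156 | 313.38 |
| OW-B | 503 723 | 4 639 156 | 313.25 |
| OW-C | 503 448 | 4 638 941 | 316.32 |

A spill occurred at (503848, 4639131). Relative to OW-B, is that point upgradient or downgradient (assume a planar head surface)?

upgradient

∂h/∂x = (313.25 − 313.38) / (503723 − 503448) = -0.0004727
∂h/∂y = (316.32 − 313.38) / (4638941 − 4639156) = -0.01367
Head at (503848, 4639131) = 313.38 + (-0.0004727)·(400) + (-0.01367)·(-25) = 313.53 m.
That is higher than the 313.25 m at OW-B, so the point is upgradient.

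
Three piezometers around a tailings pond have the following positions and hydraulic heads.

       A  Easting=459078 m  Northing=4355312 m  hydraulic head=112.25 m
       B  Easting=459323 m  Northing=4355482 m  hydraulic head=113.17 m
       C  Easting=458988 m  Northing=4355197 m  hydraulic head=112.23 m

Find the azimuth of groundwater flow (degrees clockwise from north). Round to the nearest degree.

With h = a·x + b·y + c and A as origin, the differences give:
  245·a + 170·b = +0.92
  (-90)·a + (-115)·b = -0.02
Eliminate b (×(-115) and ×170, subtract): -12875·a = -102.400 → a = ∂h/∂x = +0.007953
Back-substitute: b = ∂h/∂y = -0.006050.
Flow direction (−∇h) has components (-0.007953 E, +0.006050 N).
Azimuth = atan2(E, N) = atan2(-0.007953, +0.006050) = 307.3° ≈ 307°.

307°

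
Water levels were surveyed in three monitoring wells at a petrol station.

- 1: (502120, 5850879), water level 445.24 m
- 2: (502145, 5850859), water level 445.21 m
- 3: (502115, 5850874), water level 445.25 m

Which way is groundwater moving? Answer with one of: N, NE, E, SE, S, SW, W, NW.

E

Differences from 1: to 2 (Δx, Δy, Δh) = (25, -20, -0.03); to 3 = (-5, -5, +0.01).
Solve a·Δx + b·Δy = Δh: det = 25·(-5) − (-5)·(-20) = -225.
∂h/∂x = [(-0.03)·(-5) − (+0.01)·(-20)] / -225 = -0.001556
∂h/∂y = [25·(+0.01) − (-5)·(-0.03)] / -225 = -0.0004444
Flow = −∇h = (+0.001556 east, +0.0004444 north), which points east.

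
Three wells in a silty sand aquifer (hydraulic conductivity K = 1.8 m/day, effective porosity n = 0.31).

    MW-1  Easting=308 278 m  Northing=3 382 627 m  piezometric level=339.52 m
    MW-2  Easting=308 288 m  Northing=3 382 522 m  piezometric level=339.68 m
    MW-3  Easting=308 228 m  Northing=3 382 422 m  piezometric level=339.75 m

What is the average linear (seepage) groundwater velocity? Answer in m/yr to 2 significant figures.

With h = a·x + b·y + c and MW-1 as origin, the differences give:
  10·a + (-105)·b = +0.16
  (-50)·a + (-205)·b = +0.23
Eliminate b (×(-205) and ×(-105), subtract): -7300·a = -8.650 → a = ∂h/∂x = +0.001185
Back-substitute: b = ∂h/∂y = -0.001411.
|∇h| = √(0.001185² + -0.001411²) = 0.001843
Seepage velocity v = K·i/n = 1.8 × 0.001843 / 0.31 = 0.0107 m/day = 3.908 m/yr.

3.9 m/yr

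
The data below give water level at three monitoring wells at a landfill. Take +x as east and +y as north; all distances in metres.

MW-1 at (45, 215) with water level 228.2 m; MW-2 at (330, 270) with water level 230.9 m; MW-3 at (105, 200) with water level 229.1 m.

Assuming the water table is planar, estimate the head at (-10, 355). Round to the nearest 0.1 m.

225.8 m

Three-point gradient (reference MW-1): Δ to MW-2 = (285, 55, +2.7), Δ to MW-3 = (60, -15, +0.9).
∂h/∂x = +0.01188, ∂h/∂y = -0.01248 (det = -7575).
h(-10, 355) = 228.2 + (+0.01188)·(-55) + (-0.01248)·(140) = 228.2 -0.653 -1.747 = 225.800 m.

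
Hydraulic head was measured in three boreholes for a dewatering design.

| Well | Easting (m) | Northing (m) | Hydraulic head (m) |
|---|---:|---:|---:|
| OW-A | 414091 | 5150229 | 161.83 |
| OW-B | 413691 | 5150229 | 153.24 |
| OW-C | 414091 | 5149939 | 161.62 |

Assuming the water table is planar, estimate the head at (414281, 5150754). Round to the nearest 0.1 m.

166.3 m

∂h/∂x = (153.24 − 161.83) / (413691 − 414091) = +0.02148
∂h/∂y = (161.62 − 161.83) / (5149939 − 5150229) = +0.0007241
h(414281, 5150754) = 161.83 + (+0.02148)·(190) + (+0.0007241)·(525) = 161.83 +4.080 +0.380 = 166.290 m.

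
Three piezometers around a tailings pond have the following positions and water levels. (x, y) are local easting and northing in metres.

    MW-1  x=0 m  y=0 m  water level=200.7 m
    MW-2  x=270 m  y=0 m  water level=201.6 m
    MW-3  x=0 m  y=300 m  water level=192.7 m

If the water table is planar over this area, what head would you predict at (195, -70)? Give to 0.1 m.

203.2 m

∂h/∂x = (201.6 − 200.7) / (270 − 0) = +0.003333
∂h/∂y = (192.7 − 200.7) / (300 − 0) = -0.02667
h(195, -70) = 200.7 + (+0.003333)·(195) + (-0.02667)·(-70) = 200.7 +0.650 +1.867 = 203.217 m.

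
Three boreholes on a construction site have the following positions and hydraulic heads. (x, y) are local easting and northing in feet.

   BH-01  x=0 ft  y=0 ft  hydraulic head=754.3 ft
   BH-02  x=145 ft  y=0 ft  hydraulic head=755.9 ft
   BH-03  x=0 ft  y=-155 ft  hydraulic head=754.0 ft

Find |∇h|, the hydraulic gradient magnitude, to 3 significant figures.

∂h/∂x = (755.9 − 754.3) / (145 − 0) = +0.01103
∂h/∂y = (754.0 − 754.3) / (-155 − 0) = +0.001935
|∇h| = √(0.01103² + 0.001935²) = 0.0112

0.0112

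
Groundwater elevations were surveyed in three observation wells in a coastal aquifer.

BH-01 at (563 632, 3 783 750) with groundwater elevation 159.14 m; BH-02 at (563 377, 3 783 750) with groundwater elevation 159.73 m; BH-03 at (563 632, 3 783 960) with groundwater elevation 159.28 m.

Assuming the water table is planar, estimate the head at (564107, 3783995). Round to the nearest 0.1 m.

158.2 m

∂h/∂x = (159.73 − 159.14) / (563377 − 563632) = -0.002314
∂h/∂y = (159.28 − 159.14) / (3783960 − 3783750) = +0.0006667
h(564107, 3783995) = 159.14 + (-0.002314)·(475) + (+0.0006667)·(245) = 159.14 -1.099 +0.163 = 158.204 m.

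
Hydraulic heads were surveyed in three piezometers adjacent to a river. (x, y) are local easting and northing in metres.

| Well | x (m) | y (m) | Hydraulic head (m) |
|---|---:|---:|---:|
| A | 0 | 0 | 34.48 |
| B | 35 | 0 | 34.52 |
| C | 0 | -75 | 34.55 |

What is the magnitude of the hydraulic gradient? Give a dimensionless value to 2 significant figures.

∂h/∂x = (34.52 − 34.48) / (35 − 0) = +0.001143
∂h/∂y = (34.55 − 34.48) / (-75 − 0) = -0.0009333
|∇h| = √(0.001143² + -0.0009333²) = 0.001476

0.0015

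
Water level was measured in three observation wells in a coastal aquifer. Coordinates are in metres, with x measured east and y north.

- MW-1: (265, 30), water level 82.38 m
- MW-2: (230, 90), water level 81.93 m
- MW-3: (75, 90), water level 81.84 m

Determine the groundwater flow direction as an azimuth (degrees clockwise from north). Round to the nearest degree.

355°

With h = a·x + b·y + c and MW-1 as origin, the differences give:
  (-35)·a + 60·b = -0.45
  (-190)·a + 60·b = -0.54
Eliminate b (×60 and ×60, subtract): 9300·a = 5.400 → a = ∂h/∂x = +0.0005806
Back-substitute: b = ∂h/∂y = -0.007161.
Flow direction (−∇h) has components (-0.0005806 E, +0.007161 N).
Azimuth = atan2(E, N) = atan2(-0.0005806, +0.007161) = 355.4° ≈ 355°.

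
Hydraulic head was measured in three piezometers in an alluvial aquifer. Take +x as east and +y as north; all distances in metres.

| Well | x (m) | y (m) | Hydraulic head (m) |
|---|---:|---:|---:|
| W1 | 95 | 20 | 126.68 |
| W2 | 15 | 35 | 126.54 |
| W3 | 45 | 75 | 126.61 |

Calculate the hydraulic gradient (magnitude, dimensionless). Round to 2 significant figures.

Differences from W1: to W2 (Δx, Δy, Δh) = (-80, 15, -0.14); to W3 = (-50, 55, -0.07).
Solve a·Δx + b·Δy = Δh: det = (-80)·55 − (-50)·15 = -3650.
∂h/∂x = [(-0.14)·55 − (-0.07)·15] / -3650 = +0.001822
∂h/∂y = [(-80)·(-0.07) − (-50)·(-0.14)] / -3650 = +0.0003836
|∇h| = √(0.001822² + 0.0003836²) = 0.001862

0.0019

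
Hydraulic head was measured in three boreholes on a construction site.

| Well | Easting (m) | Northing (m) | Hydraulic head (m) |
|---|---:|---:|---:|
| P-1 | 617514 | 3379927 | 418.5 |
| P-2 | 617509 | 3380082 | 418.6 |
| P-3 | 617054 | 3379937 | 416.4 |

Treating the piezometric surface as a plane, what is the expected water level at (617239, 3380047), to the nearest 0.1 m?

Taking P-1 as reference: P-2−P-1 = (-5, 155, +0.1); P-3−P-1 = (-460, 10, -2.1).
Determinant of the coordinate differences = (-5)·10 − (-460)·155 = 71250.
∂h/∂x = [(+0.1)·10 − (-2.1)·155] / 71250 = +0.004582
∂h/∂y = [(-5)·(-2.1) − (-460)·(+0.1)] / 71250 = +0.0007930
h(617239, 3380047) = 418.5 + (+0.004582)·(-275) + (+0.0007930)·(120) = 418.5 -1.260 +0.095 = 417.335 m.

417.3 m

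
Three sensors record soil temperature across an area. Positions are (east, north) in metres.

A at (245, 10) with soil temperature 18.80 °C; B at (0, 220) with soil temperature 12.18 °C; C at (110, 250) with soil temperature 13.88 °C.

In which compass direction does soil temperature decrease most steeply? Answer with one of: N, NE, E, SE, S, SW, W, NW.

With T = a·x + b·y + c and A as origin, the differences give:
  (-245)·a + 210·b = -6.62
  (-135)·a + 240·b = -4.92
Eliminate b (×240 and ×210, subtract): -30450·a = -555.600 → a = ∂T/∂x = +0.01825
Back-substitute: b = ∂T/∂y = -0.01024.
Steepest decrease is along −∇f = (-0.01825 E, +0.01024 N) → northwest.

NW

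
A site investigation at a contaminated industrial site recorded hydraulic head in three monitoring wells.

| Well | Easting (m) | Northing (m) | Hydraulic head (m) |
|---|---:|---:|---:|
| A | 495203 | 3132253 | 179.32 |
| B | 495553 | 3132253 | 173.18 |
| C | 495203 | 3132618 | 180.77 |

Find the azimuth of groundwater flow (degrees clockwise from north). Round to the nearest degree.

103°

∂h/∂x = (173.18 − 179.32) / (495553 − 495203) = -0.01754
∂h/∂y = (180.77 − 179.32) / (3132618 − 3132253) = +0.003973
Flow direction (−∇h) has components (+0.01754 E, -0.003973 N).
Azimuth = atan2(E, N) = atan2(+0.01754, -0.003973) = 102.8° ≈ 103°.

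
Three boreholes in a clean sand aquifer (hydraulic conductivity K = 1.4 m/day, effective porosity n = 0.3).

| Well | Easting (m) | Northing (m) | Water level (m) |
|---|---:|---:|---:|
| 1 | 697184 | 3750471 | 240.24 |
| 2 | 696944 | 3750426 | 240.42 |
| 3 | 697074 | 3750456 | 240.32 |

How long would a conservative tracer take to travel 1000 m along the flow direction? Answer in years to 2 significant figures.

730 years

Differences from 1: to 2 (Δx, Δy, Δh) = (-240, -45, +0.18); to 3 = (-110, -15, +0.08).
Determinant of the coordinate differences = (-240)·(-15) − (-110)·(-45) = -1350.
∂h/∂x = [(+0.18)·(-15) − (+0.08)·(-45)] / -1350 = -0.0006667
∂h/∂y = [(-240)·(+0.08) − (-110)·(+0.18)] / -1350 = -0.0004444
|∇h| = √(-0.0006667² + -0.0004444²) = 0.0008012
Seepage velocity v = K·i/n = 1.4 × 0.0008012 / 0.3 = 0.003739 m/day.
t = 1000 / 0.003739 = 2.675e+05 days = 732 years.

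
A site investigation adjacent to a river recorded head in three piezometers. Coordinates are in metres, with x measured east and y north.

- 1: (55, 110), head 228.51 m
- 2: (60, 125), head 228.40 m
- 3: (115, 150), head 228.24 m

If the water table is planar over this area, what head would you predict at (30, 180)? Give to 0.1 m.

Three-point gradient (reference 1): Δ to 2 = (5, 15, -0.11), Δ to 3 = (60, 40, -0.27).
∂h/∂x = +0.0005000, ∂h/∂y = -0.007500 (det = -700).
h(30, 180) = 228.51 + (+0.0005000)·(-25) + (-0.007500)·(70) = 228.51 -0.012 -0.525 = 227.973 m.

228.0 m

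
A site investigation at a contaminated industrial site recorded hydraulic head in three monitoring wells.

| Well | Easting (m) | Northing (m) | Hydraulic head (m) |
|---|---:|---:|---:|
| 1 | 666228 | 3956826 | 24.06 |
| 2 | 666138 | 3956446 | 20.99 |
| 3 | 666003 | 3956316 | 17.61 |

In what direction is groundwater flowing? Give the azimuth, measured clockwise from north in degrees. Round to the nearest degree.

263°

Taking 1 as reference: 2−1 = (-90, -380, -3.07); 3−1 = (-225, -510, -6.45).
Solve a·Δx + b·Δy = Δh: det = (-90)·(-510) − (-225)·(-380) = -39600.
∂h/∂x = [(-3.07)·(-510) − (-6.45)·(-380)] / -39600 = +0.02236
∂h/∂y = [(-90)·(-6.45) − (-225)·(-3.07)] / -39600 = +0.002784
Flow direction (−∇h) has components (-0.02236 E, -0.002784 N).
Azimuth = atan2(E, N) = atan2(-0.02236, -0.002784) = 262.9° ≈ 263°.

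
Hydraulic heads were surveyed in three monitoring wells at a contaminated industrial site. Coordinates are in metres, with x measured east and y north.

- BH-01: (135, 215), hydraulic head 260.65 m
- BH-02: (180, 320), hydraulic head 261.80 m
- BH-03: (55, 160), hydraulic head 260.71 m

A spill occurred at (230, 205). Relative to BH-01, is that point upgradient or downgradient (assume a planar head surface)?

Differences from BH-01: to BH-02 (Δx, Δy, Δh) = (45, 105, +1.15); to BH-03 = (-80, -55, +0.06).
Determinant of the coordinate differences = 45·(-55) − (-80)·105 = 5925.
∂h/∂x = [(+1.15)·(-55) − (+0.06)·105] / 5925 = -0.01174
∂h/∂y = [45·(+0.06) − (-80)·(+1.15)] / 5925 = +0.01598
Head at (230, 205) = 260.65 + (-0.01174)·(95) + (+0.01598)·(-10) = 259.38 m.
That is lower than the 260.65 m at BH-01, so the point is downgradient.

downgradient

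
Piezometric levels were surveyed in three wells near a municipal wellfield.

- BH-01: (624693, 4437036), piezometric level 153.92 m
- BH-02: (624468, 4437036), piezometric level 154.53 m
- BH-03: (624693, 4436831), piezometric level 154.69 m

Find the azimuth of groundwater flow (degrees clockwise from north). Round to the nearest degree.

036°

∂h/∂x = (154.53 − 153.92) / (624468 − 624693) = -0.002711
∂h/∂y = (154.69 − 153.92) / (4436831 − 4437036) = -0.003756
Flow direction (−∇h) has components (+0.002711 E, +0.003756 N).
Azimuth = atan2(E, N) = atan2(+0.002711, +0.003756) = 35.8° ≈ 036°.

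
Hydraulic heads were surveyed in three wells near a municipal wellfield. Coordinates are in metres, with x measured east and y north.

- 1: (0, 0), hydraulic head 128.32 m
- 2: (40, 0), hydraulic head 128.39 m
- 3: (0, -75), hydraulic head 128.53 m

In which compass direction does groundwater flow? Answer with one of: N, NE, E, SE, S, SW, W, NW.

NW

∂h/∂x = (128.39 − 128.32) / (40 − 0) = +0.001750
∂h/∂y = (128.53 − 128.32) / (-75 − 0) = -0.002800
Flow = −∇h = (-0.001750 east, +0.002800 north), which points northwest.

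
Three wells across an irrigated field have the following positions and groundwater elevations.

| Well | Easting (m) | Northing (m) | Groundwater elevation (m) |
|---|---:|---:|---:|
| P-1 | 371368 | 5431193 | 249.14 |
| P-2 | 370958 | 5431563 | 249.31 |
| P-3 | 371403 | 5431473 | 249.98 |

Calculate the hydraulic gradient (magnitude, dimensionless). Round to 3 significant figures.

0.00343

With h = a·x + b·y + c and P-1 as origin, the differences give:
  (-410)·a + 370·b = +0.17
  35·a + 280·b = +0.84
Eliminate b (×280 and ×370, subtract): -127750·a = -263.200 → a = ∂h/∂x = +0.002060
Back-substitute: b = ∂h/∂y = +0.002742.
|∇h| = √(0.002060² + 0.002742²) = 0.00343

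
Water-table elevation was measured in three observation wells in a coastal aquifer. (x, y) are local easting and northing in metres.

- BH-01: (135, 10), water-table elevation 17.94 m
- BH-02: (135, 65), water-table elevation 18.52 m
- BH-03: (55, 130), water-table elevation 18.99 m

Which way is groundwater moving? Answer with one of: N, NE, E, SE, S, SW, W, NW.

S

Taking BH-01 as reference: BH-02−BH-01 = (0, 55, +0.58); BH-03−BH-01 = (-80, 120, +1.05).
Determinant of the coordinate differences = 0·120 − (-80)·55 = 4400.
∂h/∂x = [(+0.58)·120 − (+1.05)·55] / 4400 = +0.002693
∂h/∂y = [0·(+1.05) − (-80)·(+0.58)] / 4400 = +0.01055
Flow = −∇h = (-0.002693 east, -0.01055 north), which points south.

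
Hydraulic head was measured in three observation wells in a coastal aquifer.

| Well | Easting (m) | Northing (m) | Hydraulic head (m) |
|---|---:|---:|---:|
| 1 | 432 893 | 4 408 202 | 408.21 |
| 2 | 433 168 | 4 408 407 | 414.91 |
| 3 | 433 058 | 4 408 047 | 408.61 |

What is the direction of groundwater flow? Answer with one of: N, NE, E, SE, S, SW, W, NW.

SW

With h = a·x + b·y + c and 1 as origin, the differences give:
  275·a + 205·b = +6.70
  165·a + (-155)·b = +0.40
Eliminate b (×(-155) and ×205, subtract): -76450·a = -1120.500 → a = ∂h/∂x = +0.01466
Back-substitute: b = ∂h/∂y = +0.01302.
Flow = −∇h = (-0.01466 east, -0.01302 north), which points southwest.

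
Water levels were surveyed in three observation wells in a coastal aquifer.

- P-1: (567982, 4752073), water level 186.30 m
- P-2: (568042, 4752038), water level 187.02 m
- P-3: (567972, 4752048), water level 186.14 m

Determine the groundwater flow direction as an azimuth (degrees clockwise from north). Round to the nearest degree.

264°

With h = a·x + b·y + c and P-1 as origin, the differences give:
  60·a + (-35)·b = +0.72
  (-10)·a + (-25)·b = -0.16
Eliminate b (×(-25) and ×(-35), subtract): -1850·a = -23.600 → a = ∂h/∂x = +0.01276
Back-substitute: b = ∂h/∂y = +0.001297.
Flow direction (−∇h) has components (-0.01276 E, -0.001297 N).
Azimuth = atan2(E, N) = atan2(-0.01276, -0.001297) = 264.2° ≈ 264°.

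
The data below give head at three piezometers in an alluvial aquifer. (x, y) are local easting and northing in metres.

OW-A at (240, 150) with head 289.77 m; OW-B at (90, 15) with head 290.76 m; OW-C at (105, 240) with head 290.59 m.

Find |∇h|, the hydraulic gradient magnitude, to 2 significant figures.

0.0063

Taking OW-A as reference: OW-B−OW-A = (-150, -135, +0.99); OW-C−OW-A = (-135, 90, +0.82).
Determinant of the coordinate differences = (-150)·90 − (-135)·(-135) = -31725.
∂h/∂x = [(+0.99)·90 − (+0.82)·(-135)] / -31725 = -0.006298
∂h/∂y = [(-150)·(+0.82) − (-135)·(+0.99)] / -31725 = -0.0003357
|∇h| = √(-0.006298² + -0.0003357²) = 0.006307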